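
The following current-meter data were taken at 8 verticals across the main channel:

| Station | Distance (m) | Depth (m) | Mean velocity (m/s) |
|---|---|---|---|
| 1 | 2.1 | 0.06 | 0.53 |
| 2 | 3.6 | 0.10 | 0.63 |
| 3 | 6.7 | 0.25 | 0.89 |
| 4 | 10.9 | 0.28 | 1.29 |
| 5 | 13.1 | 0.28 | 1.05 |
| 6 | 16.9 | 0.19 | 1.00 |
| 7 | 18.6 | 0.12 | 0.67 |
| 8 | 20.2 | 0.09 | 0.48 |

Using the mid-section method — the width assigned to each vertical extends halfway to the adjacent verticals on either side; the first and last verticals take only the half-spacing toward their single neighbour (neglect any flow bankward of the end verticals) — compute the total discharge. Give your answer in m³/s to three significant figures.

w_1 = (3.6 − 2.1)/2 = 0.75 m; q_1 = 0.53 × 0.06 × 0.75 = 0.02385 m³/s
w_2 = (6.7 − 2.1)/2 = 2.3 m; q_2 = 0.63 × 0.10 × 2.3 = 0.1449 m³/s
w_3 = (10.9 − 3.6)/2 = 3.65 m; q_3 = 0.89 × 0.25 × 3.65 = 0.8121 m³/s
w_4 = (13.1 − 6.7)/2 = 3.2 m; q_4 = 1.29 × 0.28 × 3.2 = 1.156 m³/s
w_5 = (16.9 − 10.9)/2 = 3 m; q_5 = 1.05 × 0.28 × 3 = 0.8820 m³/s
w_6 = (18.6 − 13.1)/2 = 2.75 m; q_6 = 1.00 × 0.19 × 2.75 = 0.5225 m³/s
w_7 = (20.2 − 16.9)/2 = 1.65 m; q_7 = 0.67 × 0.12 × 1.65 = 0.1327 m³/s
w_8 = (20.2 − 18.6)/2 = 0.8 m; q_8 = 0.48 × 0.09 × 0.8 = 0.03456 m³/s
Q = Σ qᵢ = 3.708 m³/s

3.71 m³/s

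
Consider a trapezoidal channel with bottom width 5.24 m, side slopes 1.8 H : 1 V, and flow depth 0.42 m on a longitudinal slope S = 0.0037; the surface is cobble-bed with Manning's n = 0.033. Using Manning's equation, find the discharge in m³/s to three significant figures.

A = (b + z·y)·y = (5.24 + 1.8×0.42)×0.42 = 2.518 m²
P = b + 2y√(1+z²) = 5.24 + 2×0.42×√(1+1.8²) = 6.970 m
R = A/P = 2.518/6.970 = 0.3613 m
Q = (1/n)·A·R^(2/3)·S^(1/2) = (1/0.033) × 2.518 × 0.3613^(2/3) × 0.0037^(1/2) = 2.355 m³/s

2.35 m³/s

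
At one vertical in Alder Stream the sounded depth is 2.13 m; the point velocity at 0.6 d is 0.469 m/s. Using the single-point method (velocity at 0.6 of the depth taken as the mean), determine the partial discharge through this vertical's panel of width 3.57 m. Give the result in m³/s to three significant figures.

3.57 m³/s

v̄ = v₀.₆ = 0.469 m/s
q = v̄ × d × w = 0.4690 × 2.13 × 3.57 = 3.566 m³/s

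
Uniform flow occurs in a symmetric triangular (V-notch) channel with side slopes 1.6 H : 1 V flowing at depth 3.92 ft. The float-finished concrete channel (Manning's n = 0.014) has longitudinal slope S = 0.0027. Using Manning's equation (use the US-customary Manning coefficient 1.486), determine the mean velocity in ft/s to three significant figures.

A = z·y² = 1.6×3.92² = 24.59 ft²
P = 2y√(1+z²) = 2×3.92×√(1+1.6²) = 14.79 ft
R = A/P = 24.59/14.79 = 1.662 ft
Q = (1.486/n)·A·R^(2/3)·S^(1/2) = (1.486/0.014) × 24.59 × 1.662^(2/3) × 0.0027^(1/2) = 190.3 ft³/s
V = Q/A = 190.3/24.59 = 7.739 ft/s

7.74 ft/s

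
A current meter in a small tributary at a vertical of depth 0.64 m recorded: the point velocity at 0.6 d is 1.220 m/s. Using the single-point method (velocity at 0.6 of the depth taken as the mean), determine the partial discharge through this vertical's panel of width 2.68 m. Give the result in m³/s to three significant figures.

2.09 m³/s

v̄ = v₀.₆ = 1.220 m/s
q = v̄ × d × w = 1.220 × 0.64 × 2.68 = 2.093 m³/s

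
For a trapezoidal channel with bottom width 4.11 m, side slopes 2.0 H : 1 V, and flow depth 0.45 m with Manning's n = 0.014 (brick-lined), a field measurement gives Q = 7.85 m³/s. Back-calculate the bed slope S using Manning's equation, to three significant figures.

A = (b + z·y)·y = (4.11 + 2.0×0.45)×0.45 = 2.255 m²
P = b + 2y√(1+z²) = 4.11 + 2×0.45×√(1+2.0²) = 6.122 m
R = A/P = 2.255/6.122 = 0.3682 m
S = (Q·n / (1·A·R^(2/3)))² = (7.85×0.014 / (1×2.255×0.5137))² = 0.009003

0.00900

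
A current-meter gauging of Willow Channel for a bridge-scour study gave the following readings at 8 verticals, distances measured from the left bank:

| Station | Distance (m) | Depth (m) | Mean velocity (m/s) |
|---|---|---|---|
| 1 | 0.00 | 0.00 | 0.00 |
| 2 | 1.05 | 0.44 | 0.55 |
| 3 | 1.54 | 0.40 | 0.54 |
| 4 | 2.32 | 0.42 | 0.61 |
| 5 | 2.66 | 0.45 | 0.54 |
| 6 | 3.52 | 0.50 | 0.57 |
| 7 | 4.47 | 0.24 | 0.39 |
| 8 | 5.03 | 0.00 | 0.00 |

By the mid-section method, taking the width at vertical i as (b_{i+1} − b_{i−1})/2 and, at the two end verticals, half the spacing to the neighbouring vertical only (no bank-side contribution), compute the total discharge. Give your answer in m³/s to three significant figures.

w_2 = (1.54 − 0.00)/2 = 0.77 m; q_2 = 0.55 × 0.44 × 0.77 = 0.1863 m³/s
w_3 = (2.32 − 1.05)/2 = 0.635 m; q_3 = 0.54 × 0.40 × 0.635 = 0.1372 m³/s
w_4 = (2.66 − 1.54)/2 = 0.56 m; q_4 = 0.61 × 0.42 × 0.56 = 0.1435 m³/s
w_5 = (3.52 − 2.32)/2 = 0.6 m; q_5 = 0.54 × 0.45 × 0.6 = 0.1458 m³/s
w_6 = (4.47 − 2.66)/2 = 0.905 m; q_6 = 0.57 × 0.50 × 0.905 = 0.2579 m³/s
w_7 = (5.03 − 3.52)/2 = 0.755 m; q_7 = 0.39 × 0.24 × 0.755 = 0.07067 m³/s
Stations 1, 8 contribute zero (depth or velocity is 0).
Q = Σ qᵢ = 0.9414 m³/s

0.941 m³/s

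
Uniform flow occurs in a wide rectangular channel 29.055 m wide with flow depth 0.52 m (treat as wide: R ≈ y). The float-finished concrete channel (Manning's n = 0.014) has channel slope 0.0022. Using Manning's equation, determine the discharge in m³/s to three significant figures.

A = b·y = 29.055 × 0.52 = 15.11 m²
Wide channel: R ≈ y = 0.52 m
Q = (1/n)·A·R^(2/3)·S^(1/2) = (1/0.014) × 15.11 × 0.5200^(2/3) × 0.0022^(1/2) = 32.73 m³/s

32.7 m³/s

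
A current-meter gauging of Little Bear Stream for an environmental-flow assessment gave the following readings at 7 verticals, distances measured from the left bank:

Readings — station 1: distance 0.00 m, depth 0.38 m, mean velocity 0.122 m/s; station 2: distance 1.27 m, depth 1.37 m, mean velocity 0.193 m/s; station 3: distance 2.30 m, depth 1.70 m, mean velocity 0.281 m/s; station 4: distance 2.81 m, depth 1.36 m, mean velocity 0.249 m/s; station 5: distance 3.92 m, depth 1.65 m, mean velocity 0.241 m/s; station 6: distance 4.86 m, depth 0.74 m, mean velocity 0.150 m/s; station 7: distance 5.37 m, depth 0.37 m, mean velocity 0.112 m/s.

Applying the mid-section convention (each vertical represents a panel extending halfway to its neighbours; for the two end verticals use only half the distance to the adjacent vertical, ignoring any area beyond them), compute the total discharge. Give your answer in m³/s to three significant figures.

w_1 = (1.27 − 0.00)/2 = 0.635 m; q_1 = 0.122 × 0.38 × 0.635 = 0.02944 m³/s
w_2 = (2.30 − 0.00)/2 = 1.15 m; q_2 = 0.193 × 1.37 × 1.15 = 0.3041 m³/s
w_3 = (2.81 − 1.27)/2 = 0.77 m; q_3 = 0.281 × 1.70 × 0.77 = 0.3678 m³/s
w_4 = (3.92 − 2.30)/2 = 0.81 m; q_4 = 0.249 × 1.36 × 0.81 = 0.2743 m³/s
w_5 = (4.86 − 2.81)/2 = 1.025 m; q_5 = 0.241 × 1.65 × 1.025 = 0.4076 m³/s
w_6 = (5.37 − 3.92)/2 = 0.725 m; q_6 = 0.150 × 0.74 × 0.725 = 0.08048 m³/s
w_7 = (5.37 − 4.86)/2 = 0.255 m; q_7 = 0.112 × 0.37 × 0.255 = 0.01057 m³/s
Q = Σ qᵢ = 1.474 m³/s

1.47 m³/s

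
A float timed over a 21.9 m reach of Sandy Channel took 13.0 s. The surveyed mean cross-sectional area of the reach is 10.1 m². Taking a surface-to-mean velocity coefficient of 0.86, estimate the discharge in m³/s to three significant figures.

v_surface = L / t̄ = 21.9 / 13 = 1.685 m/s
v_mean = 0.86 × 1.685 = 1.449 m/s
Q = A × v_mean = 10.1 × 1.449 = 14.63 m³/s

14.6 m³/s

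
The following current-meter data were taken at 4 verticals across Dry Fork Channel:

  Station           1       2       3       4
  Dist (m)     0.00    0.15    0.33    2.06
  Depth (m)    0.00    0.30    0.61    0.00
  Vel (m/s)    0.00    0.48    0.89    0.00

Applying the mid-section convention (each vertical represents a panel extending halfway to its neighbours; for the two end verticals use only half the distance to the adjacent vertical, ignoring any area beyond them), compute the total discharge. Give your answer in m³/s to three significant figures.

0.542 m³/s

w_2 = (0.33 − 0.00)/2 = 0.165 m; q_2 = 0.48 × 0.30 × 0.165 = 0.02376 m³/s
w_3 = (2.06 − 0.15)/2 = 0.955 m; q_3 = 0.89 × 0.61 × 0.955 = 0.5185 m³/s
Stations 1, 4 contribute zero (depth or velocity is 0).
Q = Σ qᵢ = 0.5422 m³/s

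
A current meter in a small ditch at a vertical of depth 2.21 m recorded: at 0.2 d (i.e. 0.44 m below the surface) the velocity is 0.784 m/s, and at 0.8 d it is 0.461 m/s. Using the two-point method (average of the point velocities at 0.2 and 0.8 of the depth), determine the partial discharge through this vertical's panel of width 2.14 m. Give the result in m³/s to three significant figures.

2.94 m³/s

v̄ = (0.784 + 0.461) / 2 = 0.6225 m/s
q = v̄ × d × w = 0.6225 × 2.21 × 2.14 = 2.944 m³/s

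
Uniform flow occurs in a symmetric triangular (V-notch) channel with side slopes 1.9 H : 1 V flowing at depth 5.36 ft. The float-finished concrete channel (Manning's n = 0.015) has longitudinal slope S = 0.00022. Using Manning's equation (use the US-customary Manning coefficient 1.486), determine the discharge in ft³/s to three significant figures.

A = z·y² = 1.9×5.36² = 54.59 ft²
P = 2y√(1+z²) = 2×5.36×√(1+1.9²) = 23.02 ft
R = A/P = 54.59/23.02 = 2.372 ft
Q = (1.486/n)·A·R^(2/3)·S^(1/2) = (1.486/0.015) × 54.59 × 2.372^(2/3) × 0.00022^(1/2) = 142.6 ft³/s

143 ft³/s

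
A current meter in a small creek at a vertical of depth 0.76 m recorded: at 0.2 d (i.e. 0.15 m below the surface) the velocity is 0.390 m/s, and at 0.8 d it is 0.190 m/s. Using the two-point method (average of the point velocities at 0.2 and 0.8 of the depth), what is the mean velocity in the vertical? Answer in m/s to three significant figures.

0.290 m/s

v̄ = (0.390 + 0.190) / 2 = 0.2900 m/s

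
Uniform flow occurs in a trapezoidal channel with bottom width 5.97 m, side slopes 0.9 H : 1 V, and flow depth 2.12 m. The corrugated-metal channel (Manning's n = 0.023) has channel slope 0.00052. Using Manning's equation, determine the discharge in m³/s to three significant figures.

21.0 m³/s

A = (b + z·y)·y = (5.97 + 0.9×2.12)×2.12 = 16.70 m²
P = b + 2y√(1+z²) = 5.97 + 2×2.12×√(1+0.9²) = 11.67 m
R = A/P = 16.70/11.67 = 1.431 m
Q = (1/n)·A·R^(2/3)·S^(1/2) = (1/0.023) × 16.70 × 1.431^(2/3) × 0.00052^(1/2) = 21.02 m³/s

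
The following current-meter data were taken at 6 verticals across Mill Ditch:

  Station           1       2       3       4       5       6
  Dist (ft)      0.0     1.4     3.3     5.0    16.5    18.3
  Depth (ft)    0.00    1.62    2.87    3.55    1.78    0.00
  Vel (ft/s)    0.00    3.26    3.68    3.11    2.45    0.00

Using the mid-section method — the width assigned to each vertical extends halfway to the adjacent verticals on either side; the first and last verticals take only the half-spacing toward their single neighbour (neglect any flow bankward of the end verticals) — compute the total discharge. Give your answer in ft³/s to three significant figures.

130 ft³/s

w_2 = (3.3 − 0.0)/2 = 1.65 ft; q_2 = 3.26 × 1.62 × 1.65 = 8.714 ft³/s
w_3 = (5.0 − 1.4)/2 = 1.8 ft; q_3 = 3.68 × 2.87 × 1.8 = 19.01 ft³/s
w_4 = (16.5 − 3.3)/2 = 6.6 ft; q_4 = 3.11 × 3.55 × 6.6 = 72.87 ft³/s
w_5 = (18.3 − 5.0)/2 = 6.65 ft; q_5 = 2.45 × 1.78 × 6.65 = 29.00 ft³/s
Stations 1, 6 contribute zero (depth or velocity is 0).
Q = Σ qᵢ = 129.6 ft³/s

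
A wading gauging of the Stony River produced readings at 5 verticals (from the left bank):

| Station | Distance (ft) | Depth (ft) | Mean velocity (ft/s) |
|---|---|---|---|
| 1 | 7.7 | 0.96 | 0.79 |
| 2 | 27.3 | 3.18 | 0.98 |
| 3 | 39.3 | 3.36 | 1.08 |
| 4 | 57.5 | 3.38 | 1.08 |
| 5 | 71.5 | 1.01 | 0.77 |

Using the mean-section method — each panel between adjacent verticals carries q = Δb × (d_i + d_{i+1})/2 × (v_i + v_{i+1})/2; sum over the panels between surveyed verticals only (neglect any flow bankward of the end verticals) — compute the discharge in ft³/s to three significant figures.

Panel 1-2: Δb = 19.6 ft, d̄ = (0.96+3.18)/2 = 2.07, v̄ = (0.79+0.98)/2 = 0.885 → q = 19.6×2.07×0.885 = 35.91 ft³/s
Panel 2-3: Δb = 12 ft, d̄ = (3.18+3.36)/2 = 3.27, v̄ = (0.98+1.08)/2 = 1.03 → q = 12×3.27×1.03 = 40.42 ft³/s
Panel 3-4: Δb = 18.2 ft, d̄ = (3.36+3.38)/2 = 3.37, v̄ = (1.08+1.08)/2 = 1.08 → q = 18.2×3.37×1.08 = 66.24 ft³/s
Panel 4-5: Δb = 14 ft, d̄ = (3.38+1.01)/2 = 2.195, v̄ = (1.08+0.77)/2 = 0.925 → q = 14×2.195×0.925 = 28.43 ft³/s
Q = Σ q = 171.0 ft³/s

171 ft³/s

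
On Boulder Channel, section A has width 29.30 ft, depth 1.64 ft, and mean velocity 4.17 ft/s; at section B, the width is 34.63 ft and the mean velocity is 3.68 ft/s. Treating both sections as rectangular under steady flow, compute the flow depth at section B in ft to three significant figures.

Q = A₁V₁ = (29.30×1.64) × 4.17 = 200.4 ft³/s
d₂ = Q/(b₂ V₂) = 200.4/(34.63×3.68) = 1.572 ft

1.57 ft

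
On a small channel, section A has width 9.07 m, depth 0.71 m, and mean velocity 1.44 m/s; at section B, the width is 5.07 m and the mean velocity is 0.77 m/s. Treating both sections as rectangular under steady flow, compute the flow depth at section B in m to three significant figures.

2.38 m

Q = A₁V₁ = (9.07×0.71) × 1.44 = 9.273 m³/s
d₂ = Q/(b₂ V₂) = 9.273/(5.07×0.77) = 2.375 m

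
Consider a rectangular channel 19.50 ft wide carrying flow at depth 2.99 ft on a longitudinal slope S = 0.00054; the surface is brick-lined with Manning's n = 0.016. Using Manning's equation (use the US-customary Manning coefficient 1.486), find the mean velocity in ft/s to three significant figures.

A = b·y = 19.50 × 2.99 = 58.31 ft²
P = b + 2y = 19.50 + 2×2.99 = 25.48 ft
R = A/P = 58.31/25.48 = 2.288 ft
Q = (1.486/n)·A·R^(2/3)·S^(1/2) = (1.486/0.016) × 58.31 × 2.288^(2/3) × 0.00054^(1/2) = 218.5 ft³/s
V = Q/A = 218.5/58.31 = 3.748 ft/s

3.75 ft/s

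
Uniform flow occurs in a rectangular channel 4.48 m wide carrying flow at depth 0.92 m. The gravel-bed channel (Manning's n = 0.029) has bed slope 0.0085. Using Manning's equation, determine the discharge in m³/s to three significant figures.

9.85 m³/s

A = b·y = 4.48 × 0.92 = 4.122 m²
P = b + 2y = 4.48 + 2×0.92 = 6.320 m
R = A/P = 4.122/6.320 = 0.6522 m
Q = (1/n)·A·R^(2/3)·S^(1/2) = (1/0.029) × 4.122 × 0.6522^(2/3) × 0.0085^(1/2) = 9.854 m³/s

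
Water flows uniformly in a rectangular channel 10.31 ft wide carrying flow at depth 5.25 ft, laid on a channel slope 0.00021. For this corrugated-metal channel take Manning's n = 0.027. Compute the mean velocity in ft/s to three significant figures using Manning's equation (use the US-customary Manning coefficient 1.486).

1.51 ft/s

A = b·y = 10.31 × 5.25 = 54.13 ft²
P = b + 2y = 10.31 + 2×5.25 = 20.81 ft
R = A/P = 54.13/20.81 = 2.601 ft
Q = (1.486/n)·A·R^(2/3)·S^(1/2) = (1.486/0.027) × 54.13 × 2.601^(2/3) × 0.00021^(1/2) = 81.65 ft³/s
V = Q/A = 81.65/54.13 = 1.508 ft/s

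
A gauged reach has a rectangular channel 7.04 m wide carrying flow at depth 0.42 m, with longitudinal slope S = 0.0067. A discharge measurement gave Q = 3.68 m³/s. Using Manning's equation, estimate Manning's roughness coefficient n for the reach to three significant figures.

A = b·y = 7.04 × 0.42 = 2.957 m²
P = b + 2y = 7.04 + 2×0.42 = 7.880 m
R = A/P = 2.957/7.880 = 0.3752 m
n = (1/Q)·A·R^(2/3)·S^(1/2) = (1/3.68) × 2.957 × 0.5202 × 0.08185 = 0.03421

0.0342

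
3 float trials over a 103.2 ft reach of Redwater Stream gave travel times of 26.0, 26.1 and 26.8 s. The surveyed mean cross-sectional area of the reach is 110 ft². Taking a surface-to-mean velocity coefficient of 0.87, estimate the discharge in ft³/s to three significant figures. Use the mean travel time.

t̄ = (26.0 + 26.1 + 26.8) / 3 = 26.3 s
v_surface = L / t̄ = 103.2 / 26.3 = 3.924 ft/s
v_mean = 0.87 × 3.924 = 3.414 ft/s
Q = A × v_mean = 110 × 3.414 = 375.5 ft³/s

376 ft³/s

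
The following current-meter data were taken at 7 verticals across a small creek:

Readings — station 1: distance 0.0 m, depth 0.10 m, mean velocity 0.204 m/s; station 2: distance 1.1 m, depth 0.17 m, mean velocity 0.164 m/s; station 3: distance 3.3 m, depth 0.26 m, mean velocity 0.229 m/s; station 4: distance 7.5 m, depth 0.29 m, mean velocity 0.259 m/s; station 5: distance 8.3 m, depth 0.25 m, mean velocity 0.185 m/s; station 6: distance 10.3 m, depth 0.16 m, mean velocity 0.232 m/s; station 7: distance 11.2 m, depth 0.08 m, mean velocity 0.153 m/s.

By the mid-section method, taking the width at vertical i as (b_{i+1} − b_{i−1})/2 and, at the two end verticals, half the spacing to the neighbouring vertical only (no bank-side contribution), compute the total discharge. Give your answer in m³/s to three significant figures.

0.560 m³/s

w_1 = (1.1 − 0.0)/2 = 0.55 m; q_1 = 0.204 × 0.10 × 0.55 = 0.01122 m³/s
w_2 = (3.3 − 0.0)/2 = 1.65 m; q_2 = 0.164 × 0.17 × 1.65 = 0.04600 m³/s
w_3 = (7.5 − 1.1)/2 = 3.2 m; q_3 = 0.229 × 0.26 × 3.2 = 0.1905 m³/s
w_4 = (8.3 − 3.3)/2 = 2.5 m; q_4 = 0.259 × 0.29 × 2.5 = 0.1878 m³/s
w_5 = (10.3 − 7.5)/2 = 1.4 m; q_5 = 0.185 × 0.25 × 1.4 = 0.06475 m³/s
w_6 = (11.2 − 8.3)/2 = 1.45 m; q_6 = 0.232 × 0.16 × 1.45 = 0.05382 m³/s
w_7 = (11.2 − 10.3)/2 = 0.45 m; q_7 = 0.153 × 0.08 × 0.45 = 0.005508 m³/s
Q = Σ qᵢ = 0.5596 m³/s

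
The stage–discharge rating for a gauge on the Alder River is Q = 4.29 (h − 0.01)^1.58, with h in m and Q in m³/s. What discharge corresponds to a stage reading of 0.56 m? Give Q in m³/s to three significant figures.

Q = 4.29 × (0.56 − 0.01)^1.58 = 4.29 × 0.55^1.58 = 1.668 m³/s

1.67 m³/s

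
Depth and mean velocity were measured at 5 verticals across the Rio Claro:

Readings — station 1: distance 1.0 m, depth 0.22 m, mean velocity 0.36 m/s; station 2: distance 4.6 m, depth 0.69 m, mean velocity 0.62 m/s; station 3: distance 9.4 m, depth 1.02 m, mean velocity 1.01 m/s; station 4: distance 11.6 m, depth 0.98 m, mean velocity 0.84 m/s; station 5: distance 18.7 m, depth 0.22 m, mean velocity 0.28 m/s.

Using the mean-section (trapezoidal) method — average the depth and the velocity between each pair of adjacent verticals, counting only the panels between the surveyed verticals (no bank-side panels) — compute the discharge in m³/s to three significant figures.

Panel 1-2: Δb = 3.6 m, d̄ = (0.22+0.69)/2 = 0.455, v̄ = (0.36+0.62)/2 = 0.49 → q = 3.6×0.455×0.49 = 0.8026 m³/s
Panel 2-3: Δb = 4.8 m, d̄ = (0.69+1.02)/2 = 0.855, v̄ = (0.62+1.01)/2 = 0.815 → q = 4.8×0.855×0.815 = 3.345 m³/s
Panel 3-4: Δb = 2.2 m, d̄ = (1.02+0.98)/2 = 1, v̄ = (1.01+0.84)/2 = 0.925 → q = 2.2×1×0.925 = 2.035 m³/s
Panel 4-5: Δb = 7.1 m, d̄ = (0.98+0.22)/2 = 0.6, v̄ = (0.84+0.28)/2 = 0.56 → q = 7.1×0.6×0.56 = 2.386 m³/s
Q = Σ q = 8.568 m³/s

8.57 m³/s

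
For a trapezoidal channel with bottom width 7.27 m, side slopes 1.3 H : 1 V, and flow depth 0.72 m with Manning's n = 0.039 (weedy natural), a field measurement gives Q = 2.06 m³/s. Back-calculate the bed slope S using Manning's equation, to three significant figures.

0.000355

A = (b + z·y)·y = (7.27 + 1.3×0.72)×0.72 = 5.908 m²
P = b + 2y√(1+z²) = 7.27 + 2×0.72×√(1+1.3²) = 9.632 m
R = A/P = 5.908/9.632 = 0.6134 m
S = (Q·n / (1·A·R^(2/3)))² = (2.06×0.039 / (1×5.908×0.7219))² = 0.0003548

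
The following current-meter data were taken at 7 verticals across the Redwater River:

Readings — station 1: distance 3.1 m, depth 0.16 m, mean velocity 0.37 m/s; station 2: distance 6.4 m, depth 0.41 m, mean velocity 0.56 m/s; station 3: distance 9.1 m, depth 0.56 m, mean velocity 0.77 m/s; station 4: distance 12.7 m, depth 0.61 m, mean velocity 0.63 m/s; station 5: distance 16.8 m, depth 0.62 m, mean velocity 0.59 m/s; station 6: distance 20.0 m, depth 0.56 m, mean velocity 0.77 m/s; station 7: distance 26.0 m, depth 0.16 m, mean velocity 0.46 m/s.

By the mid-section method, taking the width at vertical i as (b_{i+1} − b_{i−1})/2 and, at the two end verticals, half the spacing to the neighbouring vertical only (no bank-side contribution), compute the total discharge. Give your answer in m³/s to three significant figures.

7.16 m³/s

w_1 = (6.4 − 3.1)/2 = 1.65 m; q_1 = 0.37 × 0.16 × 1.65 = 0.09768 m³/s
w_2 = (9.1 − 3.1)/2 = 3 m; q_2 = 0.56 × 0.41 × 3 = 0.6888 m³/s
w_3 = (12.7 − 6.4)/2 = 3.15 m; q_3 = 0.77 × 0.56 × 3.15 = 1.358 m³/s
w_4 = (16.8 − 9.1)/2 = 3.85 m; q_4 = 0.63 × 0.61 × 3.85 = 1.480 m³/s
w_5 = (20.0 − 12.7)/2 = 3.65 m; q_5 = 0.59 × 0.62 × 3.65 = 1.335 m³/s
w_6 = (26.0 − 16.8)/2 = 4.6 m; q_6 = 0.77 × 0.56 × 4.6 = 1.984 m³/s
w_7 = (26.0 − 20.0)/2 = 3 m; q_7 = 0.46 × 0.16 × 3 = 0.2208 m³/s
Q = Σ qᵢ = 7.164 m³/s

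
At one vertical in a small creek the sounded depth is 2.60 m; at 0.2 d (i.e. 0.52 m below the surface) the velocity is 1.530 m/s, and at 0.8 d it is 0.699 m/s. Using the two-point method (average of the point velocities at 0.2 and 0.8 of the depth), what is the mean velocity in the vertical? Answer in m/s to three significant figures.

1.11 m/s

v̄ = (1.530 + 0.699) / 2 = 1.115 m/s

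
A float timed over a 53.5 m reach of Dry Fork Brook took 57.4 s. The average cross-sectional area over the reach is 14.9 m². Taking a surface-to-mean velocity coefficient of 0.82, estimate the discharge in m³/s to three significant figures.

v_surface = L / t̄ = 53.5 / 57.4 = 0.9321 m/s
v_mean = 0.82 × 0.9321 = 0.7643 m/s
Q = A × v_mean = 14.9 × 0.7643 = 11.39 m³/s

11.4 m³/s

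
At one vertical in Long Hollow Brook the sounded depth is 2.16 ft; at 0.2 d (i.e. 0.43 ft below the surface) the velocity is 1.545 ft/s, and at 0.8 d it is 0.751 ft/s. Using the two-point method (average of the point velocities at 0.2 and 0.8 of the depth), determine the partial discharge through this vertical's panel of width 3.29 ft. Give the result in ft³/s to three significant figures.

8.16 ft³/s

v̄ = (1.545 + 0.751) / 2 = 1.148 ft/s
q = v̄ × d × w = 1.148 × 2.16 × 3.29 = 8.158 ft³/s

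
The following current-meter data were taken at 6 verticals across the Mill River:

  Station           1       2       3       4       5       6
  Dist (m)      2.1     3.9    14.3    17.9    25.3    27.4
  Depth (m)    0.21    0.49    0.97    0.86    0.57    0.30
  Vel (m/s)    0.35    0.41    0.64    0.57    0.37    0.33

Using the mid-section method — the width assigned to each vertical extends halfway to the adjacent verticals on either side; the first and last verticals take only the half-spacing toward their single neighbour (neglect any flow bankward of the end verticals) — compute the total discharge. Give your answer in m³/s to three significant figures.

w_1 = (3.9 − 2.1)/2 = 0.9 m; q_1 = 0.35 × 0.21 × 0.9 = 0.06615 m³/s
w_2 = (14.3 − 2.1)/2 = 6.1 m; q_2 = 0.41 × 0.49 × 6.1 = 1.225 m³/s
w_3 = (17.9 − 3.9)/2 = 7 m; q_3 = 0.64 × 0.97 × 7 = 4.346 m³/s
w_4 = (25.3 − 14.3)/2 = 5.5 m; q_4 = 0.57 × 0.86 × 5.5 = 2.696 m³/s
w_5 = (27.4 − 17.9)/2 = 4.75 m; q_5 = 0.37 × 0.57 × 4.75 = 1.002 m³/s
w_6 = (27.4 − 25.3)/2 = 1.05 m; q_6 = 0.33 × 0.30 × 1.05 = 0.1040 m³/s
Q = Σ qᵢ = 9.439 m³/s

9.44 m³/s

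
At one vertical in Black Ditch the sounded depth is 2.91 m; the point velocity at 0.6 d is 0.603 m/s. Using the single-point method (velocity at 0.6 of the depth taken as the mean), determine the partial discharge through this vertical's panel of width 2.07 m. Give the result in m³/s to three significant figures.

v̄ = v₀.₆ = 0.603 m/s
q = v̄ × d × w = 0.6030 × 2.91 × 2.07 = 3.632 m³/s

3.63 m³/s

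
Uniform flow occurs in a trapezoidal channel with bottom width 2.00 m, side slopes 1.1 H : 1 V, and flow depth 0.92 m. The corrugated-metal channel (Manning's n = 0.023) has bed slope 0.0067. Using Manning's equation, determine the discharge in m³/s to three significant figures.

A = (b + z·y)·y = (2.00 + 1.1×0.92)×0.92 = 2.771 m²
P = b + 2y√(1+z²) = 2.00 + 2×0.92×√(1+1.1²) = 4.735 m
R = A/P = 2.771/4.735 = 0.5852 m
Q = (1/n)·A·R^(2/3)·S^(1/2) = (1/0.023) × 2.771 × 0.5852^(2/3) × 0.0067^(1/2) = 6.899 m³/s

6.90 m³/s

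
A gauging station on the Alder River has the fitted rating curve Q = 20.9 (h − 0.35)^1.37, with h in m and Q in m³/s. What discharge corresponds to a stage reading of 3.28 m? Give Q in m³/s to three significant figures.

Q = 20.9 × (3.28 − 0.35)^1.37 = 20.9 × 2.93^1.37 = 91.15 m³/s

91.1 m³/s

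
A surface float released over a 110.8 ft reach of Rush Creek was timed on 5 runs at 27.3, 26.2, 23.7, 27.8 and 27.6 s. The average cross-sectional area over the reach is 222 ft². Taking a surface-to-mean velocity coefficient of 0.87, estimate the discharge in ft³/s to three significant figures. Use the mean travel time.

t̄ = (27.3 + 26.2 + 23.7 + 27.8 + 27.6) / 5 = 26.52 s
v_surface = L / t̄ = 110.8 / 26.52 = 4.178 ft/s
v_mean = 0.87 × 4.178 = 3.635 ft/s
Q = A × v_mean = 222 × 3.635 = 806.9 ft³/s

807 ft³/s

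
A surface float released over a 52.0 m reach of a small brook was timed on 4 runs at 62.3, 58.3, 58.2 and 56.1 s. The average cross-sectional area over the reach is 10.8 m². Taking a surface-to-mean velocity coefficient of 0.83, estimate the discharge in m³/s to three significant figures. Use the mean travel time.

t̄ = (62.3 + 58.3 + 58.2 + 56.1) / 4 = 58.725 s
v_surface = L / t̄ = 52.0 / 58.725 = 0.8855 m/s
v_mean = 0.83 × 0.8855 = 0.7350 m/s
Q = A × v_mean = 10.8 × 0.7350 = 7.937 m³/s

7.94 m³/s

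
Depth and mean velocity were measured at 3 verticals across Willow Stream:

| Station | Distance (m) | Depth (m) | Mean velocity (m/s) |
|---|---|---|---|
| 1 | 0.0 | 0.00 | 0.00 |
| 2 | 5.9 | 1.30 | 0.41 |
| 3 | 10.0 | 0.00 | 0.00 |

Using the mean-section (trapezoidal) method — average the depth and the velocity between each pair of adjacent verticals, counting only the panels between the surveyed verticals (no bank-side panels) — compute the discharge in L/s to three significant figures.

1330 L/s

Panel 1-2: Δb = 5.9 m, d̄ = (0.00+1.30)/2 = 0.65, v̄ = (0.00+0.41)/2 = 0.205 → q = 5.9×0.65×0.205 = 0.7862 m³/s
Panel 2-3: Δb = 4.1 m, d̄ = (1.30+0.00)/2 = 0.65, v̄ = (0.41+0.00)/2 = 0.205 → q = 4.1×0.65×0.205 = 0.5463 m³/s
Q = Σ q = 1.333 m³/s
= 1.333 × 1000 = 1333 L/s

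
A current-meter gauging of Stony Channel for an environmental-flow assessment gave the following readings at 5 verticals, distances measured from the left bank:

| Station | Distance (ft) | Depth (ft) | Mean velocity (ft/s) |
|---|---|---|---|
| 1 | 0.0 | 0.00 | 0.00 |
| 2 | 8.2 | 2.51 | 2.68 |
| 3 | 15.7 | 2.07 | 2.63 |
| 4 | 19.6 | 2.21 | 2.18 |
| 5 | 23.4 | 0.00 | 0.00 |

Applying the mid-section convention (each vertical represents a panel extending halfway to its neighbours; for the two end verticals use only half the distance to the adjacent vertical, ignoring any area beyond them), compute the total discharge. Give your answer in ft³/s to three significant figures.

w_2 = (15.7 − 0.0)/2 = 7.85 ft; q_2 = 2.68 × 2.51 × 7.85 = 52.81 ft³/s
w_3 = (19.6 − 8.2)/2 = 5.7 ft; q_3 = 2.63 × 2.07 × 5.7 = 31.03 ft³/s
w_4 = (23.4 − 15.7)/2 = 3.85 ft; q_4 = 2.18 × 2.21 × 3.85 = 18.55 ft³/s
Stations 1, 5 contribute zero (depth or velocity is 0).
Q = Σ qᵢ = 102.4 ft³/s

102 ft³/s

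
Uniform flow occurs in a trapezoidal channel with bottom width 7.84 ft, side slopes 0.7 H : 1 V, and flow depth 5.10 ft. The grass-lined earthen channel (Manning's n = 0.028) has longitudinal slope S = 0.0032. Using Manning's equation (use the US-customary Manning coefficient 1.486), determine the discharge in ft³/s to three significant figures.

353 ft³/s

A = (b + z·y)·y = (7.84 + 0.7×5.10)×5.10 = 58.19 ft²
P = b + 2y√(1+z²) = 7.84 + 2×5.10×√(1+0.7²) = 20.29 ft
R = A/P = 58.19/20.29 = 2.868 ft
Q = (1.486/n)·A·R^(2/3)·S^(1/2) = (1.486/0.028) × 58.19 × 2.868^(2/3) × 0.0032^(1/2) = 352.6 ft³/s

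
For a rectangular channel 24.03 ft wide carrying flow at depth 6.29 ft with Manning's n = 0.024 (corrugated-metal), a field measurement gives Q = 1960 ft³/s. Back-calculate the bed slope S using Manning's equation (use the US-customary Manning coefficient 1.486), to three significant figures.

0.00662

A = b·y = 24.03 × 6.29 = 151.1 ft²
P = b + 2y = 24.03 + 2×6.29 = 36.61 ft
R = A/P = 151.1/36.61 = 4.129 ft
S = (Q·n / (1.486·A·R^(2/3)))² = (1960×0.024 / (1.486×151.1×2.574))² = 0.006622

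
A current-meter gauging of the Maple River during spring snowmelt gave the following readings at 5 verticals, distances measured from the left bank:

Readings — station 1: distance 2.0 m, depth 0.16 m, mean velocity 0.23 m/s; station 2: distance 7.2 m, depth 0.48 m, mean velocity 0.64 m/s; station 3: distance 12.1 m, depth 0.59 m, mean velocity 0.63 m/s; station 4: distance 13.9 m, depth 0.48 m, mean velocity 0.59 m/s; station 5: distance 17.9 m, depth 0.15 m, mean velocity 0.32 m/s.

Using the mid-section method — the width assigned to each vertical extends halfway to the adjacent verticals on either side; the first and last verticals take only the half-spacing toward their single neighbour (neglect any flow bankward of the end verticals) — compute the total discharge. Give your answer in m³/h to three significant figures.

w_1 = (7.2 − 2.0)/2 = 2.6 m; q_1 = 0.23 × 0.16 × 2.6 = 0.09568 m³/s
w_2 = (12.1 − 2.0)/2 = 5.05 m; q_2 = 0.64 × 0.48 × 5.05 = 1.551 m³/s
w_3 = (13.9 − 7.2)/2 = 3.35 m; q_3 = 0.63 × 0.59 × 3.35 = 1.245 m³/s
w_4 = (17.9 − 12.1)/2 = 2.9 m; q_4 = 0.59 × 0.48 × 2.9 = 0.8213 m³/s
w_5 = (17.9 − 13.9)/2 = 2 m; q_5 = 0.32 × 0.15 × 2 = 0.09600 m³/s
Q = Σ qᵢ = 3.810 m³/s
= 3.810 × 3600 = 13710 m³/h

13700 m³/h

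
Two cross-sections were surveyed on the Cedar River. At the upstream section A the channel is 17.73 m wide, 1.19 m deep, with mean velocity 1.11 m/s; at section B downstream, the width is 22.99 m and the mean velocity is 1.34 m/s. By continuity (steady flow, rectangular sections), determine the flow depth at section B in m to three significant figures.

0.760 m

Q = A₁V₁ = (17.73×1.19) × 1.11 = 23.42 m³/s
d₂ = Q/(b₂ V₂) = 23.42/(22.99×1.34) = 0.7602 m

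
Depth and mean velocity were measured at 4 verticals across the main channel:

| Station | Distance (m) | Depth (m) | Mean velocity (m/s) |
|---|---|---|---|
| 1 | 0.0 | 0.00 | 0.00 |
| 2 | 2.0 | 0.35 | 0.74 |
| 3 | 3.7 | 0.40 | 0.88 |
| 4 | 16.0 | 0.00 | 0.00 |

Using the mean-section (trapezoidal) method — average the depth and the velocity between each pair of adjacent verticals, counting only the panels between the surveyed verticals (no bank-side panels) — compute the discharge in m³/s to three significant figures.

1.73 m³/s

Panel 1-2: Δb = 2 m, d̄ = (0.00+0.35)/2 = 0.175, v̄ = (0.00+0.74)/2 = 0.37 → q = 2×0.175×0.37 = 0.1295 m³/s
Panel 2-3: Δb = 1.7 m, d̄ = (0.35+0.40)/2 = 0.375, v̄ = (0.74+0.88)/2 = 0.81 → q = 1.7×0.375×0.81 = 0.5164 m³/s
Panel 3-4: Δb = 12.3 m, d̄ = (0.40+0.00)/2 = 0.2, v̄ = (0.88+0.00)/2 = 0.44 → q = 12.3×0.2×0.44 = 1.082 m³/s
Q = Σ q = 1.728 m³/s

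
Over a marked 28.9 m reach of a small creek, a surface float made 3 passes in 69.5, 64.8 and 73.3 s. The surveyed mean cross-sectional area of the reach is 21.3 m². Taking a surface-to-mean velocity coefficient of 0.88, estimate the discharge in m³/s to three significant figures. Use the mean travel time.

7.83 m³/s

t̄ = (69.5 + 64.8 + 73.3) / 3 = 69.2 s
v_surface = L / t̄ = 28.9 / 69.2 = 0.4176 m/s
v_mean = 0.88 × 0.4176 = 0.3675 m/s
Q = A × v_mean = 21.3 × 0.3675 = 7.828 m³/s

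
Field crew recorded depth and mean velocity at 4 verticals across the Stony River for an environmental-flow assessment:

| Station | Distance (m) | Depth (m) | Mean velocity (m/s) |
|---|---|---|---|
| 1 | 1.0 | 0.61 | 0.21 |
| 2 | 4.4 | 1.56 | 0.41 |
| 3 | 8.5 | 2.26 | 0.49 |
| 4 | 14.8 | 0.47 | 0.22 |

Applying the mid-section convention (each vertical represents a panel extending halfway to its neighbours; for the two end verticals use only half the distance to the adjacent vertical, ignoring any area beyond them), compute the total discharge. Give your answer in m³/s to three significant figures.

w_1 = (4.4 − 1.0)/2 = 1.7 m; q_1 = 0.21 × 0.61 × 1.7 = 0.2178 m³/s
w_2 = (8.5 − 1.0)/2 = 3.75 m; q_2 = 0.41 × 1.56 × 3.75 = 2.399 m³/s
w_3 = (14.8 − 4.4)/2 = 5.2 m; q_3 = 0.49 × 2.26 × 5.2 = 5.758 m³/s
w_4 = (14.8 − 8.5)/2 = 3.15 m; q_4 = 0.22 × 0.47 × 3.15 = 0.3257 m³/s
Q = Σ qᵢ = 8.700 m³/s

8.70 m³/s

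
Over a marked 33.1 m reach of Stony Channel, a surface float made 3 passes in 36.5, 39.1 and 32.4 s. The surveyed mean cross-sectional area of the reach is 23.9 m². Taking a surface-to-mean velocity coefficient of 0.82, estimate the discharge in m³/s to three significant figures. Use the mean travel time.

t̄ = (36.5 + 39.1 + 32.4) / 3 = 36 s
v_surface = L / t̄ = 33.1 / 36 = 0.9194 m/s
v_mean = 0.82 × 0.9194 = 0.7539 m/s
Q = A × v_mean = 23.9 × 0.7539 = 18.02 m³/s

18.0 m³/s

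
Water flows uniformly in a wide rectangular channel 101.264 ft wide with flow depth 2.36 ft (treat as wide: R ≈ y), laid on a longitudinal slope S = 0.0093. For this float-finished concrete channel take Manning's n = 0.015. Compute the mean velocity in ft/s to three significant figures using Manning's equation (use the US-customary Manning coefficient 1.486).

16.9 ft/s

A = b·y = 101.264 × 2.36 = 239.0 ft²
Wide channel: R ≈ y = 2.36 ft
Q = (1.486/n)·A·R^(2/3)·S^(1/2) = (1.486/0.015) × 239.0 × 2.360^(2/3) × 0.0093^(1/2) = 4047 ft³/s
V = Q/A = 4047/239.0 = 16.93 ft/s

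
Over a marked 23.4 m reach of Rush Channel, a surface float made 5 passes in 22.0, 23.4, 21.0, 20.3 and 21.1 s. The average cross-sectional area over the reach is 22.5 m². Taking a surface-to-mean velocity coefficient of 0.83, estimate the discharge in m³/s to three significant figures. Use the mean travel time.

20.3 m³/s

t̄ = (22.0 + 23.4 + 21.0 + 20.3 + 21.1) / 5 = 21.56 s
v_surface = L / t̄ = 23.4 / 21.56 = 1.085 m/s
v_mean = 0.83 × 1.085 = 0.9008 m/s
Q = A × v_mean = 22.5 × 0.9008 = 20.27 m³/s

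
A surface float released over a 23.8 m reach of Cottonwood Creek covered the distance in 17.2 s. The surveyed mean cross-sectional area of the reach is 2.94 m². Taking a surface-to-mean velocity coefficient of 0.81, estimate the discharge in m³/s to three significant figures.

v_surface = L / t̄ = 23.8 / 17.2 = 1.384 m/s
v_mean = 0.81 × 1.384 = 1.121 m/s
Q = A × v_mean = 2.94 × 1.121 = 3.295 m³/s

3.30 m³/s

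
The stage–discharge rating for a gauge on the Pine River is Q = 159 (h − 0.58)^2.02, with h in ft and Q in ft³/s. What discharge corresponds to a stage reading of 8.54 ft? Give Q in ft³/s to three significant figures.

Q = 159 × (8.54 − 0.58)^2.02 = 159 × 7.96^2.02 = 10500 ft³/s

10500 ft³/s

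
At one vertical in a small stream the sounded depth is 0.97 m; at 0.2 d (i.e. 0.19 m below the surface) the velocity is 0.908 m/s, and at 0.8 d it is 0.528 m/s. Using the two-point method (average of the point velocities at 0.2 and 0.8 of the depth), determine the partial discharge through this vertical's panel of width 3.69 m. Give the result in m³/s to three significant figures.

v̄ = (0.908 + 0.528) / 2 = 0.7180 m/s
q = v̄ × d × w = 0.7180 × 0.97 × 3.69 = 2.570 m³/s

2.57 m³/s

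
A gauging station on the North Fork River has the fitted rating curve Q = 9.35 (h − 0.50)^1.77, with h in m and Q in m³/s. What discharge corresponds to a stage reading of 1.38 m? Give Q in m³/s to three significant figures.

Q = 9.35 × (1.38 − 0.50)^1.77 = 9.35 × 0.88^1.77 = 7.457 m³/s

7.46 m³/s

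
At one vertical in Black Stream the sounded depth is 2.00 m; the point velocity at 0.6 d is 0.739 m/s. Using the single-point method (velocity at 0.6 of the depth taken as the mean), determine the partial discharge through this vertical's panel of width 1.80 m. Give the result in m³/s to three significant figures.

2.66 m³/s

v̄ = v₀.₆ = 0.739 m/s
q = v̄ × d × w = 0.7390 × 2.00 × 1.80 = 2.660 m³/s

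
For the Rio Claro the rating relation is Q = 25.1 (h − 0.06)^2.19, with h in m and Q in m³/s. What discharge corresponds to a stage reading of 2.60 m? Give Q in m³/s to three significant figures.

193 m³/s

Q = 25.1 × (2.60 − 0.06)^2.19 = 25.1 × 2.54^2.19 = 193.3 m³/s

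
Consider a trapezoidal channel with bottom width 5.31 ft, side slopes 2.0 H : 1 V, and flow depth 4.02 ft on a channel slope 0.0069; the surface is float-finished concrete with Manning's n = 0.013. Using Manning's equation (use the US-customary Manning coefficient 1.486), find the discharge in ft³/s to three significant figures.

889 ft³/s

A = (b + z·y)·y = (5.31 + 2.0×4.02)×4.02 = 53.67 ft²
P = b + 2y√(1+z²) = 5.31 + 2×4.02×√(1+2.0²) = 23.29 ft
R = A/P = 53.67/23.29 = 2.304 ft
Q = (1.486/n)·A·R^(2/3)·S^(1/2) = (1.486/0.013) × 53.67 × 2.304^(2/3) × 0.0069^(1/2) = 889.0 ft³/s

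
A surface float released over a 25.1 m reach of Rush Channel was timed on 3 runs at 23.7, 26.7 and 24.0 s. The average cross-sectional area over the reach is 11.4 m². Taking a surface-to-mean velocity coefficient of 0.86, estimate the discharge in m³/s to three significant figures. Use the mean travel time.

9.92 m³/s

t̄ = (23.7 + 26.7 + 24.0) / 3 = 24.8 s
v_surface = L / t̄ = 25.1 / 24.8 = 1.012 m/s
v_mean = 0.86 × 1.012 = 0.8704 m/s
Q = A × v_mean = 11.4 × 0.8704 = 9.923 m³/s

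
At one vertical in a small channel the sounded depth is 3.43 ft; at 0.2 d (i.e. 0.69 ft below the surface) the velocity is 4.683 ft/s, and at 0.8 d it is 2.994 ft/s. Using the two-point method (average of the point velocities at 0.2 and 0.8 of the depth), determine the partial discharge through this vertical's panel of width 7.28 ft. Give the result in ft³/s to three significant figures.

v̄ = (4.683 + 2.994) / 2 = 3.839 ft/s
q = v̄ × d × w = 3.839 × 3.43 × 7.28 = 95.85 ft³/s

95.8 ft³/s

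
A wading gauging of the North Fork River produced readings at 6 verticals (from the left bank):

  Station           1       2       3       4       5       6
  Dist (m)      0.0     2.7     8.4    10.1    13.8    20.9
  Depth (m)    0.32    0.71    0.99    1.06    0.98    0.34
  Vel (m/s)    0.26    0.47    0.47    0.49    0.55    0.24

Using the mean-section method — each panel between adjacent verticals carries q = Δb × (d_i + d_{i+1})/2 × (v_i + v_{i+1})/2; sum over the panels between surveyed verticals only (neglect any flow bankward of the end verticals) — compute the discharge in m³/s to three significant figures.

Panel 1-2: Δb = 2.7 m, d̄ = (0.32+0.71)/2 = 0.515, v̄ = (0.26+0.47)/2 = 0.365 → q = 2.7×0.515×0.365 = 0.5075 m³/s
Panel 2-3: Δb = 5.7 m, d̄ = (0.71+0.99)/2 = 0.85, v̄ = (0.47+0.47)/2 = 0.47 → q = 5.7×0.85×0.47 = 2.277 m³/s
Panel 3-4: Δb = 1.7 m, d̄ = (0.99+1.06)/2 = 1.025, v̄ = (0.47+0.49)/2 = 0.48 → q = 1.7×1.025×0.48 = 0.8364 m³/s
Panel 4-5: Δb = 3.7 m, d̄ = (1.06+0.98)/2 = 1.02, v̄ = (0.49+0.55)/2 = 0.52 → q = 3.7×1.02×0.52 = 1.962 m³/s
Panel 5-6: Δb = 7.1 m, d̄ = (0.98+0.34)/2 = 0.66, v̄ = (0.55+0.24)/2 = 0.395 → q = 7.1×0.66×0.395 = 1.851 m³/s
Q = Σ q = 7.435 m³/s

7.43 m³/s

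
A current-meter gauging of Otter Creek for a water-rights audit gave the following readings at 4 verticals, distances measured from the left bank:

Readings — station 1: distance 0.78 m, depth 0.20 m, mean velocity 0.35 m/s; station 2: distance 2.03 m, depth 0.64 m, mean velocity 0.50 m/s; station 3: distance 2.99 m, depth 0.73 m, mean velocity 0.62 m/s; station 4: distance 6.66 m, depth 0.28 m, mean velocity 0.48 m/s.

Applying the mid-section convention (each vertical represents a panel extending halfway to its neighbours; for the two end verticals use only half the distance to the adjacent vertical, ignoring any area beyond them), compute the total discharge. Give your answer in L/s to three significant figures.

1690 L/s

w_1 = (2.03 − 0.78)/2 = 0.625 m; q_1 = 0.35 × 0.20 × 0.625 = 0.04375 m³/s
w_2 = (2.99 − 0.78)/2 = 1.105 m; q_2 = 0.50 × 0.64 × 1.105 = 0.3536 m³/s
w_3 = (6.66 − 2.03)/2 = 2.315 m; q_3 = 0.62 × 0.73 × 2.315 = 1.048 m³/s
w_4 = (6.66 − 2.99)/2 = 1.835 m; q_4 = 0.48 × 0.28 × 1.835 = 0.2466 m³/s
Q = Σ qᵢ = 1.692 m³/s
= 1.692 × 1000 = 1692 L/s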